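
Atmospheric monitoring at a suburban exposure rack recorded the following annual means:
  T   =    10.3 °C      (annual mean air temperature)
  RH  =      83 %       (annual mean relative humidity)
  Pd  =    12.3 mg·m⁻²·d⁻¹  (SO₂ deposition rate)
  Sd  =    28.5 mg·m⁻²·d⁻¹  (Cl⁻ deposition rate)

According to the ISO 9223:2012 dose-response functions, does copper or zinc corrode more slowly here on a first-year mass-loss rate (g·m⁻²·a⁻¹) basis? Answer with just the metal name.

zinc

copper: T>10 °C ⇒ hinge -0.080·(10.3−10) = -0.0240
  Pd branch = 0.0053·Pd^0.26·e^(0.059·RH+f) = 1.33 μm/a
  Cl⁻ term: 0.01025·28.5^0.27·exp(0.036·83+0.049·10.3) = 0.8325
  sum: 1.33 + 0.8325 → r_corr = 2.163 μm/a
  mass loss = 2.163 μm/a × 8.96 g/cm³ = 19.38 g·m⁻²·a⁻¹
zinc: T>10 °C ⇒ hinge -0.071·(10.3−10) = -0.0213
  SO₂ term: 0.0129·12.3^0.44·exp(0.046·83-0.0213) = 1.734
  Cl⁻ term: 0.0175·28.5^0.57·exp(0.008·83+0.085·10.3) = 0.5507
  sum: 1.734 + 0.5507 → r_corr = 2.285 μm/a
  mass loss = 2.285 μm/a × 7.14 g/cm³ = 16.31 g·m⁻²·a⁻¹
Ordering by g·m⁻²·a⁻¹: copper (19.4) > zinc (16.3)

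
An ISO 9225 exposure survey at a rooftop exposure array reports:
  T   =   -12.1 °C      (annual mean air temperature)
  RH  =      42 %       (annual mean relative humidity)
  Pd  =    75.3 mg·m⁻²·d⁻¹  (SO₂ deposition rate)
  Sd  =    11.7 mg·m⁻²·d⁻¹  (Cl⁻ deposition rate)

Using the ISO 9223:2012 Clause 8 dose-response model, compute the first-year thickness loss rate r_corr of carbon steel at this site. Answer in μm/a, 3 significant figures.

carbon steel: temperature factor f = +0.150·(-22.1) = -3.3150
  Pd branch = 1.77·Pd^0.52·e^(0.02·RH+f) = 1.409 μm/a
  Sd branch = 0.102·Sd^0.62·e^(0.033·RH+0.04·T) = 1.155 μm/a
  r_corr = 1.409 + 1.155 = 2.564 μm/a

r_corr = 2.56 μm/a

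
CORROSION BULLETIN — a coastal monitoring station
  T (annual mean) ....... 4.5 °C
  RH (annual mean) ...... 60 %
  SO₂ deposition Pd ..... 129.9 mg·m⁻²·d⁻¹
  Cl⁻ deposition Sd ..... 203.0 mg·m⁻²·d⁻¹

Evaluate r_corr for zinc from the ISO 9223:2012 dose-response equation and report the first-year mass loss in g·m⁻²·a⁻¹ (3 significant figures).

zinc: temperature factor f = +0.038·(-5.5) = -0.2090
  sulphur-dioxide contribution → 1.408 μm/a
  chloride contribution → 0.8568 μm/a
  ⇒ r_corr(zinc) = 2.264 μm/a
Convert to mass loss: 2.264 μm/a × 7.14 g/cm³ = 16.17 g·m⁻²·a⁻¹

r_corr = 16.2 g·m⁻²·a⁻¹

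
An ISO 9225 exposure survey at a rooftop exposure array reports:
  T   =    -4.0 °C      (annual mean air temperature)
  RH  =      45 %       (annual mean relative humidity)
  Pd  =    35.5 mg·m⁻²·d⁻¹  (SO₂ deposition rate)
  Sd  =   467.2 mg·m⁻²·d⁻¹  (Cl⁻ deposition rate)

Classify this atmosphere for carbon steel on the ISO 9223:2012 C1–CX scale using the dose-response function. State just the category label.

carbon steel: temperature factor f = +0.150·(-14.0) = -2.1000
  Pd branch = 1.77·Pd^0.52·e^(0.02·RH+f) = 3.411 μm/a
  Cl⁻ term: 0.102·467.2^0.62·exp(0.033·45+0.04·-4.0) = 17.34
  r_corr = 3.411 + 17.34 = 20.75 μm/a
Category bounds: 1.3…25 μm/a bracket r_corr ⇒ C2

C2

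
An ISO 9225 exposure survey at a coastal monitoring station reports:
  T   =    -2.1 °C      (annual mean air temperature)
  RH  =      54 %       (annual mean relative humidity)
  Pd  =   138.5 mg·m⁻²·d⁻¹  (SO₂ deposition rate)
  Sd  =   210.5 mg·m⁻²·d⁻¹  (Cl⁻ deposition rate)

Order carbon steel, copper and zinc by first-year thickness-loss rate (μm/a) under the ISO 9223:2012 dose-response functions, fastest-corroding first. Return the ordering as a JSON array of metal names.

carbon steel: f(T) = +0.150·(T−10) [T≤10 °C] = -1.8150
  SO₂ term: 1.77·138.5^0.52·exp(0.02·54-1.8150) = 11.02
  Sd branch = 0.102·Sd^0.62·e^(0.033·RH+0.04·T) = 15.36 μm/a
  r_corr = 11.02 + 15.36 = 26.39 μm/a
copper: f(T) = +0.126·(T−10) [T≤10 °C] = -1.5246
  Pd branch = 0.0053·Pd^0.26·e^(0.059·RH+f) = 0.1006 μm/a
  Cl⁻ term: 0.01025·210.5^0.27·exp(0.036·54+0.049·-2.1) = 0.2739
  r_corr = 0.1006 + 0.2739 = 0.3745 μm/a
zinc: temperature factor f = +0.038·(-12.1) = -0.4598
  SO₂ term: 0.0129·138.5^0.44·exp(0.046·54-0.4598) = 0.8549
  Cl⁻ term: 0.0175·210.5^0.57·exp(0.008·54+0.085·-2.1) = 0.4758
  r_corr = 0.8549 + 0.4758 = 1.331 μm/a
Ordering by μm/a: carbon steel (26.4) > zinc (1.33) > copper (0.374)

["carbon steel", "zinc", "copper"]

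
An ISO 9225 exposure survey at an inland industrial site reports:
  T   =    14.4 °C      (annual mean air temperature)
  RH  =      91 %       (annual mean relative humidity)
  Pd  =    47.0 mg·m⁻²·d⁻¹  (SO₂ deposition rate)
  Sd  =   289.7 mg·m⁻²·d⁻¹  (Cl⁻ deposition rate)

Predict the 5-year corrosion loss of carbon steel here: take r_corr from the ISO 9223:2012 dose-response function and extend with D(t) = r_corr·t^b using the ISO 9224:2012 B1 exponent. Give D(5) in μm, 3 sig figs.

carbon steel: T>10 °C ⇒ hinge -0.054·(14.4−10) = -0.2376
  SO₂ term: 1.77·47.0^0.52·exp(0.02·91-0.2376) = 63.78
  Sd branch = 0.102·Sd^0.62·e^(0.033·RH+0.04·T) = 122.8 μm/a
  r_corr = 63.78 + 122.8 = 186.6 μm/a
Power-law: D(5) = r_corr · 5^0.523
  D(5) = 186.6 × 5^0.523 = 186.6 × 2.32 = 433 μm

D(5) = 433 μm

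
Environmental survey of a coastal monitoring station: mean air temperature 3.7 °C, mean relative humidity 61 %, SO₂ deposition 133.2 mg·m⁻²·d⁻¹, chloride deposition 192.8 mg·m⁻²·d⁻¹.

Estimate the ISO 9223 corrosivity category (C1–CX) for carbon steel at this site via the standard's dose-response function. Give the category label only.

carbon steel: T≤10 °C ⇒ hinge +0.150·(3.7−10) = -0.9450
  SO₂ term: 1.77·133.2^0.52·exp(0.02·61-0.9450) = 29.66
  Sd branch = 0.102·Sd^0.62·e^(0.033·RH+0.04·T) = 23.11 μm/a
  r_corr = 29.66 + 23.11 = 52.77 μm/a
Category bounds: 50…80 μm/a bracket r_corr ⇒ C4

C4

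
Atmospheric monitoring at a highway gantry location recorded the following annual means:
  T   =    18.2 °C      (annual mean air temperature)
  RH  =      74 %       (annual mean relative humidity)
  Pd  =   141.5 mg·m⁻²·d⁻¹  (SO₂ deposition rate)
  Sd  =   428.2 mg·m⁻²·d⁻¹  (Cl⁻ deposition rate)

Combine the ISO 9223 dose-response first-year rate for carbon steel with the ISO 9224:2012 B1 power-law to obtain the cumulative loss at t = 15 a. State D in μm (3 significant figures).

D(15) = 699 μm

carbon steel: temperature factor f = -0.054·(8.2) = -0.4428
  Pd branch = 1.77·Pd^0.52·e^(0.02·RH+f) = 65.59 μm/a
  Cl⁻ term: 0.102·428.2^0.62·exp(0.033·74+0.04·18.2) = 104
  r_corr = 65.59 + 104 = 169.6 μm/a
Power-law: D(15) = r_corr · 15^0.523
  D(15) = 169.6 × 15^0.523 = 169.6 × 4.122 = 698.9 μm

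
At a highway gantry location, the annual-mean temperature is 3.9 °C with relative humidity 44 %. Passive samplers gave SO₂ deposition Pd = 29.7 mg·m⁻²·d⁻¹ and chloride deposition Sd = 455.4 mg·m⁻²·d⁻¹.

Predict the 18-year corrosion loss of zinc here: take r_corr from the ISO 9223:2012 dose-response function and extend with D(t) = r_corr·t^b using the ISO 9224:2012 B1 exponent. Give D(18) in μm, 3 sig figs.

D(18) = 15.5 μm

zinc: temperature factor f = +0.038·(-6.1) = -0.2318
  Pd branch = 0.0129·Pd^0.44·e^(0.046·RH+f) = 0.3443 μm/a
  Sd branch = 0.0175·Sd^0.57·e^(0.008·RH+0.085·T) = 1.135 μm/a
  sum: 0.3443 + 1.135 → r_corr = 1.48 μm/a
Power-law: D(18) = r_corr · 18^0.813
  D(18) = 1.48 × 18^0.813 = 1.48 × 10.48 = 15.51 μm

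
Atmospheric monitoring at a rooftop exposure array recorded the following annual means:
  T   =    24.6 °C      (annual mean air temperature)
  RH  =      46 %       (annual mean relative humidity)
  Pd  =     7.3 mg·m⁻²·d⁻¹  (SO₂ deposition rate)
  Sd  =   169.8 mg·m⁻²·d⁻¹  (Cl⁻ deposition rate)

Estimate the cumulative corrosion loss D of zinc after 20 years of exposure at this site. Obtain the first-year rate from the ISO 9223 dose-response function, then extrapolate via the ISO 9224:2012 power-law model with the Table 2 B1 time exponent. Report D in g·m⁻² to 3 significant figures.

zinc: T>10 °C ⇒ hinge -0.071·(24.6−10) = -1.0366
  sulphur-dioxide contribution → 0.09104 μm/a
  chloride contribution → 3.82 μm/a
  ⇒ r_corr(zinc) = 3.911 μm/a
ISO 9224: D(t) = r_corr · t^b with b = 0.813 (zinc, B1)
  D(20) = 3.911 × 20^0.813 = 3.911 × 11.42 = 44.67 μm
  Mass loss = 44.67 μm × 7.14 g/cm³ = 318.9 g·m⁻²

D(20) = 319 g·m⁻²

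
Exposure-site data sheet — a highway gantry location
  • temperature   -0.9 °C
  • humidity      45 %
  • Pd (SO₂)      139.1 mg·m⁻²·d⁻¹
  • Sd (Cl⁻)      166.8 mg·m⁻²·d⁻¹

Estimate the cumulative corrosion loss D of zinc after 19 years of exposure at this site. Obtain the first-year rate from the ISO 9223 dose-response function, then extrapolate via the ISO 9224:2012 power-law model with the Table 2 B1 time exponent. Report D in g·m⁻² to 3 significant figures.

zinc: T≤10 °C ⇒ hinge +0.038·(-0.9−10) = -0.4142
  SO₂ term: 0.0129·139.1^0.44·exp(0.046·45-0.4142) = 0.5926
  Sd branch = 0.0175·Sd^0.57·e^(0.008·RH+0.085·T) = 0.4294 μm/a
  sum: 0.5926 + 0.4294 → r_corr = 1.022 μm/a
Long-term exponent b (ISO 9224 Table 2, B1) = 0.813
  D(19) = 1.022 × 19^0.813 = 1.022 × 10.96 = 11.2 μm
  Mass loss = 11.2 μm × 7.14 g/cm³ = 79.94 g·m⁻²

D(19) = 79.9 g·m⁻²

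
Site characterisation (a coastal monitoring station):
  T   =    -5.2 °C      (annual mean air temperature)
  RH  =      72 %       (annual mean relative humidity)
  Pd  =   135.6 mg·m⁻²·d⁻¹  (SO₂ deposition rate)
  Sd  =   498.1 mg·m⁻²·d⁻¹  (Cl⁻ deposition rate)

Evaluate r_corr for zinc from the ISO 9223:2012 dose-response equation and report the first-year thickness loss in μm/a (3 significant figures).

zinc: T≤10 °C ⇒ hinge +0.038·(-5.2−10) = -0.5776
  sulphur-dioxide contribution → 1.723 μm/a
  chloride contribution → 0.6898 μm/a
  total first-year rate 2.413 μm/a

r_corr = 2.41 μm/a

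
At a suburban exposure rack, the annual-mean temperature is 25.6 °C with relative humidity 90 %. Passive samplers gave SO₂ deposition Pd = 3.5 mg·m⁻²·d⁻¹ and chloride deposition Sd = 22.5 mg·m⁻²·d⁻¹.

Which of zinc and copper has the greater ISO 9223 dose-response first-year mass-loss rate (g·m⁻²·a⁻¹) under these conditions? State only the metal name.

copper

zinc: temperature factor f = -0.071·(15.6) = -1.1076
  Pd branch = 0.0129·Pd^0.44·e^(0.046·RH+f) = 0.4644 μm/a
  Sd branch = 0.0175·Sd^0.57·e^(0.008·RH+0.085·T) = 1.869 μm/a
  sum: 0.4644 + 1.869 → r_corr = 2.333 μm/a
  mass loss = 2.333 μm/a × 7.14 g/cm³ = 16.66 g·m⁻²·a⁻¹
copper: f(T) = -0.080·(T−10) [T>10 °C] = -1.2480
  Pd branch = 0.0053·Pd^0.26·e^(0.059·RH+f) = 0.4264 μm/a
  Sd branch = 0.01025·Sd^0.27·e^(0.036·RH+0.049·T) = 2.127 μm/a
  sum: 0.4264 + 2.127 → r_corr = 2.553 μm/a
  mass loss = 2.553 μm/a × 8.96 g/cm³ = 22.88 g·m⁻²·a⁻¹
Ordering by g·m⁻²·a⁻¹: copper (22.9) > zinc (16.7)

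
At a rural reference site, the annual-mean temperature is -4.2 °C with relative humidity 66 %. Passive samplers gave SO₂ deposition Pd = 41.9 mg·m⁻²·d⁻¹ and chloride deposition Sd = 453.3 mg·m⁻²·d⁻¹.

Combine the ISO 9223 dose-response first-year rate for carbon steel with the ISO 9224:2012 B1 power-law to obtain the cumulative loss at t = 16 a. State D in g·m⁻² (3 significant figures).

carbon steel: f(T) = +0.150·(T−10) [T≤10 °C] = -2.1300
  SO₂ term: 1.77·41.9^0.52·exp(0.02·66-2.1300) = 5.492
  Cl⁻ term: 0.102·453.3^0.62·exp(0.033·66+0.04·-4.2) = 33.77
  r_corr = 5.492 + 33.77 = 39.26 μm/a
ISO 9224: D(t) = r_corr · t^b with b = 0.523 (carbon steel, B1)
  D(16) = 39.26 × 16^0.523 = 39.26 × 4.263 = 167.4 μm
  Mass loss = 167.4 μm × 7.85 g/cm³ = 1314 g·m⁻²

D(16) = 1.31e+03 g·m⁻²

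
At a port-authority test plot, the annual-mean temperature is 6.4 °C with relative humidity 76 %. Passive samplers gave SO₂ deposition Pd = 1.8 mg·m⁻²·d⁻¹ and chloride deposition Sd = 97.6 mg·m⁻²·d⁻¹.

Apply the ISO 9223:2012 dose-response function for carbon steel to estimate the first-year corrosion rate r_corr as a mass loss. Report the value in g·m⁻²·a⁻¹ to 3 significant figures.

carbon steel: f(T) = +0.150·(T−10) [T≤10 °C] = -0.5400
  SO₂ term: 1.77·1.8^0.52·exp(0.02·76-0.5400) = 6.402
  Sd branch = 0.102·Sd^0.62·e^(0.033·RH+0.04·T) = 27.7 μm/a
  sum: 6.402 + 27.7 → r_corr = 34.1 μm/a
Convert to mass loss: 34.1 μm/a × 7.85 g/cm³ = 267.7 g·m⁻²·a⁻¹

r_corr = 268 g·m⁻²·a⁻¹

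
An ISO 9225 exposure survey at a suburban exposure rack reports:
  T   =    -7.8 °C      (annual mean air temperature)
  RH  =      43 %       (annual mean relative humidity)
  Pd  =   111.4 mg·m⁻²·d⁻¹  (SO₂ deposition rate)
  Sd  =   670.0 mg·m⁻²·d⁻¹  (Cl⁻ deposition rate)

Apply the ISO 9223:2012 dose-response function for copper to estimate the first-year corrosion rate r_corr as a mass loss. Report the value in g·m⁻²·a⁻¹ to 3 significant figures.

r_corr = 1.92 g·m⁻²·a⁻¹

copper: temperature factor f = +0.126·(-17.8) = -2.2428
  SO₂ term: 0.0053·111.4^0.26·exp(0.059·43-2.2428) = 0.02422
  Cl⁻ term: 0.01025·670.0^0.27·exp(0.036·43+0.049·-7.8) = 0.1906
  r_corr = 0.02422 + 0.1906 = 0.2148 μm/a
Convert to mass loss: 0.2148 μm/a × 8.96 g/cm³ = 1.925 g·m⁻²·a⁻¹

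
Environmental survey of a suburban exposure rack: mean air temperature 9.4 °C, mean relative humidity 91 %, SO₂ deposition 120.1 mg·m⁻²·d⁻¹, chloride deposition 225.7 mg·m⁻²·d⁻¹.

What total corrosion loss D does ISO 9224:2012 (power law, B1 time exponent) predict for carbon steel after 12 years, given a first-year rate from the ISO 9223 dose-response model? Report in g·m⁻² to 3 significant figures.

D(12) = 5.95e+03 g·m⁻²

carbon steel: T≤10 °C ⇒ hinge +0.150·(9.4−10) = -0.0900
  Pd branch = 1.77·Pd^0.52·e^(0.02·RH+f) = 120.4 μm/a
  Cl⁻ term: 0.102·225.7^0.62·exp(0.033·91+0.04·9.4) = 86.15
  r_corr = 120.4 + 86.15 = 206.6 μm/a
ISO 9224: D(t) = r_corr · t^b with b = 0.523 (carbon steel, B1)
  D(12) = 206.6 × 12^0.523 = 206.6 × 3.668 = 757.6 μm
  Mass loss = 757.6 μm × 7.85 g/cm³ = 5948 g·m⁻²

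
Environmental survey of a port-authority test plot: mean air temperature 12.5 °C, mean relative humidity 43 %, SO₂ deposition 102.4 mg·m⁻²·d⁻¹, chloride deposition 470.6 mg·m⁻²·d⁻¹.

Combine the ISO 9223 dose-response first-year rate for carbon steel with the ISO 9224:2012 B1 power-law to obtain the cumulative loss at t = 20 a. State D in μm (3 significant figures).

D(20) = 346 μm

carbon steel: temperature factor f = -0.054·(2.5) = -0.1350
  Pd branch = 1.77·Pd^0.52·e^(0.02·RH+f) = 40.57 μm/a
  Cl⁻ term: 0.102·470.6^0.62·exp(0.033·43+0.04·12.5) = 31.55
  sum: 40.57 + 31.55 → r_corr = 72.12 μm/a
Power-law: D(20) = r_corr · 20^0.523
  D(20) = 72.12 × 20^0.523 = 72.12 × 4.791 = 345.6 μm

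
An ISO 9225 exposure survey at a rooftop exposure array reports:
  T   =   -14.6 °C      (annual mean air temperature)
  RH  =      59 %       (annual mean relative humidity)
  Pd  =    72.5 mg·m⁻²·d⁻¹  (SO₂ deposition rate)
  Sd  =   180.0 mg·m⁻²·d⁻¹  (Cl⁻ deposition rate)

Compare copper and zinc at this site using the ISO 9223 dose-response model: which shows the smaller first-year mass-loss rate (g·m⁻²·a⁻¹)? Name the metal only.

copper: temperature factor f = +0.126·(-24.6) = -3.0996
  sulphur-dioxide contribution → 0.02364 μm/a
  chloride contribution → 0.1704 μm/a
  ⇒ r_corr(copper) = 0.194 μm/a
  mass loss = 0.194 μm/a × 8.96 g/cm³ = 1.738 g·m⁻²·a⁻¹
zinc: f(T) = +0.038·(T−10) [T≤10 °C] = -0.9348
  sulphur-dioxide contribution → 0.5033 μm/a
  chloride contribution → 0.1565 μm/a
  total first-year rate 0.6598 μm/a
  mass loss = 0.6598 μm/a × 7.14 g/cm³ = 4.711 g·m⁻²·a⁻¹
Ordering by g·m⁻²·a⁻¹: zinc (4.71) > copper (1.74)

copper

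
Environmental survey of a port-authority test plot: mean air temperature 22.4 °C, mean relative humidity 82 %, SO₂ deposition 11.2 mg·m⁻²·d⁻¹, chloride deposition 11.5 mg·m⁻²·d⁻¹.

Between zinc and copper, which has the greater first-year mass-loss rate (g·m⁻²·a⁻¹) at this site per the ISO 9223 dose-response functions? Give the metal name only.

copper

zinc: T>10 °C ⇒ hinge -0.071·(22.4−10) = -0.8804
  sulphur-dioxide contribution → 0.6731 μm/a
  chloride contribution → 0.9108 μm/a
  total first-year rate 1.584 μm/a
  mass loss = 1.584 μm/a × 7.14 g/cm³ = 11.31 g·m⁻²·a⁻¹
copper: f(T) = -0.080·(T−10) [T>10 °C] = -0.9920
  sulphur-dioxide contribution → 0.4649 μm/a
  chloride contribution → 1.137 μm/a
  total first-year rate 1.602 μm/a
  mass loss = 1.602 μm/a × 8.96 g/cm³ = 14.35 g·m⁻²·a⁻¹
Ordering by g·m⁻²·a⁻¹: copper (14.4) > zinc (11.3)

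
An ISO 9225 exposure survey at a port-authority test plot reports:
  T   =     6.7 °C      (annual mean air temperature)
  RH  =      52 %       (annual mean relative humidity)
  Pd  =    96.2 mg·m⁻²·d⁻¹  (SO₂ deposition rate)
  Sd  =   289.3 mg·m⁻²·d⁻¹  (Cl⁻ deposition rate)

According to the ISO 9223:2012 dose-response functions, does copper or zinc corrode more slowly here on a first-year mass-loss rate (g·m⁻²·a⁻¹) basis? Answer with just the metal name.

copper

copper: temperature factor f = +0.126·(-3.3) = -0.4158
  SO₂ term: 0.0053·96.2^0.26·exp(0.059·52-0.4158) = 0.2465
  Cl⁻ term: 0.01025·289.3^0.27·exp(0.036·52+0.049·6.7) = 0.4274
  sum: 0.2465 + 0.4274 → r_corr = 0.6739 μm/a
  mass loss = 0.6739 μm/a × 8.96 g/cm³ = 6.038 g·m⁻²·a⁻¹
zinc: f(T) = +0.038·(T−10) [T≤10 °C] = -0.1254
  SO₂ term: 0.0129·96.2^0.44·exp(0.046·52-0.1254) = 0.928
  Sd branch = 0.0175·Sd^0.57·e^(0.008·RH+0.085·T) = 1.186 μm/a
  sum: 0.928 + 1.186 → r_corr = 2.114 μm/a
  mass loss = 2.114 μm/a × 7.14 g/cm³ = 15.09 g·m⁻²·a⁻¹
Ordering by g·m⁻²·a⁻¹: zinc (15.1) > copper (6.04)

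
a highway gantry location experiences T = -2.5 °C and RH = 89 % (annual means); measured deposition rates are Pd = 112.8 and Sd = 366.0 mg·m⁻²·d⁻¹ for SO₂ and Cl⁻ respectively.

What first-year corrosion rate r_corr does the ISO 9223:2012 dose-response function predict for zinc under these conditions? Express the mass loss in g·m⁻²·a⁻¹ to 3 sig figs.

zinc: temperature factor f = +0.038·(-12.5) = -0.4750
  Pd branch = 0.0129·Pd^0.44·e^(0.046·RH+f) = 3.849 μm/a
  Sd branch = 0.0175·Sd^0.57·e^(0.008·RH+0.085·T) = 0.834 μm/a
  sum: 3.849 + 0.834 → r_corr = 4.683 μm/a
Convert to mass loss: 4.683 μm/a × 7.14 g/cm³ = 33.43 g·m⁻²·a⁻¹

r_corr = 33.4 g·m⁻²·a⁻¹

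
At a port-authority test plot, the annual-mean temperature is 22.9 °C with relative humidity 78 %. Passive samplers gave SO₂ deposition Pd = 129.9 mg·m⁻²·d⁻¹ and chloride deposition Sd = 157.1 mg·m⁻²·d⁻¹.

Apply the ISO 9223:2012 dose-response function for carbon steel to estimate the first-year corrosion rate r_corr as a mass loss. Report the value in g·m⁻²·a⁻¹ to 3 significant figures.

carbon steel: T>10 °C ⇒ hinge -0.054·(22.9−10) = -0.6966
  SO₂ term: 1.77·129.9^0.52·exp(0.02·78-0.6966) = 52.73
  Cl⁻ term: 0.102·157.1^0.62·exp(0.033·78+0.04·22.9) = 76.9
  r_corr = 52.73 + 76.9 = 129.6 μm/a
Convert to mass loss: 129.6 μm/a × 7.85 g/cm³ = 1018 g·m⁻²·a⁻¹

r_corr = 1.02e+03 g·m⁻²·a⁻¹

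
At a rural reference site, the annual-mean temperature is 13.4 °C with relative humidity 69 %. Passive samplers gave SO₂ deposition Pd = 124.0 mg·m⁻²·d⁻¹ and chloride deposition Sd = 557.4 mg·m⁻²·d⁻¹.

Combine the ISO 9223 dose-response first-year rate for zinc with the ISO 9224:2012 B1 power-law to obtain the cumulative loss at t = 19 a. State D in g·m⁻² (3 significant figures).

D(19) = 431 g·m⁻²

zinc: temperature factor f = -0.071·(3.4) = -0.2414
  SO₂ term: 0.0129·124.0^0.44·exp(0.046·69-0.2414) = 2.02
  Cl⁻ term: 0.0175·557.4^0.57·exp(0.008·69+0.085·13.4) = 3.489
  r_corr = 2.02 + 3.489 = 5.509 μm/a
Power-law: D(19) = r_corr · 19^0.813
  D(19) = 5.509 × 19^0.813 = 5.509 × 10.96 = 60.35 μm
  Mass loss = 60.35 μm × 7.14 g/cm³ = 430.9 g·m⁻²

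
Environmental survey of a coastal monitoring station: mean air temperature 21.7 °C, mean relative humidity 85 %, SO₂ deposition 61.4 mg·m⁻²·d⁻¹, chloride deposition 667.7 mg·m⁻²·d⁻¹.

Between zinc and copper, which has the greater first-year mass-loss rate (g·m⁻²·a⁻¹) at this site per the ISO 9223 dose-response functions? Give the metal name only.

zinc

zinc: temperature factor f = -0.071·(11.7) = -0.8307
  SO₂ term: 0.0129·61.4^0.44·exp(0.046·85-0.8307) = 1.717
  Sd branch = 0.0175·Sd^0.57·e^(0.008·RH+0.085·T) = 8.901 μm/a
  r_corr = 1.717 + 8.901 = 10.62 μm/a
  mass loss = 10.62 μm/a × 7.14 g/cm³ = 75.81 g·m⁻²·a⁻¹
copper: f(T) = -0.080·(T−10) [T>10 °C] = -0.9360
  SO₂ term: 0.0053·61.4^0.26·exp(0.059·85-0.9360) = 0.9135
  Cl⁻ term: 0.01025·667.7^0.27·exp(0.036·85+0.049·21.7) = 3.665
  sum: 0.9135 + 3.665 → r_corr = 4.579 μm/a
  mass loss = 4.579 μm/a × 8.96 g/cm³ = 41.02 g·m⁻²·a⁻¹
Ordering by g·m⁻²·a⁻¹: zinc (75.8) > copper (41)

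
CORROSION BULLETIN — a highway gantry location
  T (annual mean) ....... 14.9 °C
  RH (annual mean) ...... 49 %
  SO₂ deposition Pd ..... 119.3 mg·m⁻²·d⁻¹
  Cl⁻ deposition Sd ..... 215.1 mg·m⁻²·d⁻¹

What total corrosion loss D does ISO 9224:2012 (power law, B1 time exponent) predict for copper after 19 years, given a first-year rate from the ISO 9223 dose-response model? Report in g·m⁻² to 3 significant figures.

D(19) = 48.1 g·m⁻²

copper: temperature factor f = -0.080·(4.9) = -0.3920
  Pd branch = 0.0053·Pd^0.26·e^(0.059·RH+f) = 0.2236 μm/a
  Cl⁻ term: 0.01025·215.1^0.27·exp(0.036·49+0.049·14.9) = 0.5293
  r_corr = 0.2236 + 0.5293 = 0.7529 μm/a
Power-law: D(19) = r_corr · 19^0.667
  D(19) = 0.7529 × 19^0.667 = 0.7529 × 7.127 = 5.366 μm
  Mass loss = 5.366 μm × 8.96 g/cm³ = 48.08 g·m⁻²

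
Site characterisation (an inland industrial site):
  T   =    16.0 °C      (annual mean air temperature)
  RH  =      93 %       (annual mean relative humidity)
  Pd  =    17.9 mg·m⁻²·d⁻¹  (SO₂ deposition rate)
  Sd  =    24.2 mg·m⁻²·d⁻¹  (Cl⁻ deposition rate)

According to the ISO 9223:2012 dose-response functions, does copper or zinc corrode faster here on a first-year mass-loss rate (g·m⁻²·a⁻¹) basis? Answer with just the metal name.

copper

copper: temperature factor f = -0.080·(6.0) = -0.4800
  SO₂ term: 0.0053·17.9^0.26·exp(0.059·93-0.4800) = 1.677
  Sd branch = 0.01025·Sd^0.27·e^(0.036·RH+0.049·T) = 1.51 μm/a
  r_corr = 1.677 + 1.51 = 3.187 μm/a
  mass loss = 3.187 μm/a × 8.96 g/cm³ = 28.55 g·m⁻²·a⁻¹
zinc: f(T) = -0.071·(T−10) [T>10 °C] = -0.4260
  Pd branch = 0.0129·Pd^0.44·e^(0.046·RH+f) = 2.161 μm/a
  Sd branch = 0.0175·Sd^0.57·e^(0.008·RH+0.085·T) = 0.8822 μm/a
  sum: 2.161 + 0.8822 → r_corr = 3.044 μm/a
  mass loss = 3.044 μm/a × 7.14 g/cm³ = 21.73 g·m⁻²·a⁻¹
Ordering by g·m⁻²·a⁻¹: copper (28.6) > zinc (21.7)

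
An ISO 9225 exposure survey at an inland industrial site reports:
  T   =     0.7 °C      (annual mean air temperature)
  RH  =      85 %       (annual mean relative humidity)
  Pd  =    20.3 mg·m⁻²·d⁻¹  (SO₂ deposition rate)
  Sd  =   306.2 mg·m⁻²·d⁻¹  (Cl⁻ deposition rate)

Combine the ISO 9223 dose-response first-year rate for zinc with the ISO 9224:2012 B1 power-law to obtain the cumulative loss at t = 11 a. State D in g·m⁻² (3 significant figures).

D(11) = 133 g·m⁻²

zinc: temperature factor f = +0.038·(-9.3) = -0.3534
  Pd branch = 0.0129·Pd^0.44·e^(0.046·RH+f) = 1.7 μm/a
  Cl⁻ term: 0.0175·306.2^0.57·exp(0.008·85+0.085·0.7) = 0.9577
  r_corr = 1.7 + 0.9577 = 2.658 μm/a
ISO 9224: D(t) = r_corr · t^b with b = 0.813 (zinc, B1)
  D(11) = 2.658 × 11^0.813 = 2.658 × 7.025 = 18.67 μm
  Mass loss = 18.67 μm × 7.14 g/cm³ = 133.3 g·m⁻²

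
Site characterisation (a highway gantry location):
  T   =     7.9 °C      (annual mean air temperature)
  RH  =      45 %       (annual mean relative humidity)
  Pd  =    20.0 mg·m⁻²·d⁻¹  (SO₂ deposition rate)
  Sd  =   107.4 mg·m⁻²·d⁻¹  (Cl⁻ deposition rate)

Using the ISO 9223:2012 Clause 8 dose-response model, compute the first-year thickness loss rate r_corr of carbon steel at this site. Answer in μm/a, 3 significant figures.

carbon steel: T≤10 °C ⇒ hinge +0.150·(7.9−10) = -0.3150
  sulphur-dioxide contribution → 15.09 μm/a
  chloride contribution → 11.22 μm/a
  ⇒ r_corr(carbon steel) = 26.31 μm/a

r_corr = 26.3 μm/a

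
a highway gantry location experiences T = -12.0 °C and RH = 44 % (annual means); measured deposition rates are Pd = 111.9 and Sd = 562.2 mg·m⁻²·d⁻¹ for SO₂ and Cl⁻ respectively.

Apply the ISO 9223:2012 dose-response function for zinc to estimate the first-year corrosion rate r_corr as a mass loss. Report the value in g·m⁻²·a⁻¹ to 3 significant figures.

zinc: T≤10 °C ⇒ hinge +0.038·(-12.0−10) = -0.8360
  sulphur-dioxide contribution → 0.3373 μm/a
  chloride contribution → 0.3314 μm/a
  total first-year rate 0.6687 μm/a
Convert to mass loss: 0.6687 μm/a × 7.14 g/cm³ = 4.775 g·m⁻²·a⁻¹

r_corr = 4.77 g·m⁻²·a⁻¹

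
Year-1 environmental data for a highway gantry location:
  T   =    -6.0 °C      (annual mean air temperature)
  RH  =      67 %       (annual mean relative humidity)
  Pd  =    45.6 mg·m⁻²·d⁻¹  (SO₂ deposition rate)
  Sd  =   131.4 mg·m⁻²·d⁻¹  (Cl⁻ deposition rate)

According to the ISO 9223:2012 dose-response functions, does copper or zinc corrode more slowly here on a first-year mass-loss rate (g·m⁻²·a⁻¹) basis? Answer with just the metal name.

copper

copper: f(T) = +0.126·(T−10) [T≤10 °C] = -2.0160
  Pd branch = 0.0053·Pd^0.26·e^(0.059·RH+f) = 0.09927 μm/a
  Cl⁻ term: 0.01025·131.4^0.27·exp(0.036·67+0.049·-6.0) = 0.3181
  sum: 0.09927 + 0.3181 → r_corr = 0.4174 μm/a
  mass loss = 0.4174 μm/a × 8.96 g/cm³ = 3.74 g·m⁻²·a⁻¹
zinc: T≤10 °C ⇒ hinge +0.038·(-6.0−10) = -0.6080
  SO₂ term: 0.0129·45.6^0.44·exp(0.046·67-0.6080) = 0.8222
  Sd branch = 0.0175·Sd^0.57·e^(0.008·RH+0.085·T) = 0.2897 μm/a
  r_corr = 0.8222 + 0.2897 = 1.112 μm/a
  mass loss = 1.112 μm/a × 7.14 g/cm³ = 7.939 g·m⁻²·a⁻¹
Ordering by g·m⁻²·a⁻¹: zinc (7.94) > copper (3.74)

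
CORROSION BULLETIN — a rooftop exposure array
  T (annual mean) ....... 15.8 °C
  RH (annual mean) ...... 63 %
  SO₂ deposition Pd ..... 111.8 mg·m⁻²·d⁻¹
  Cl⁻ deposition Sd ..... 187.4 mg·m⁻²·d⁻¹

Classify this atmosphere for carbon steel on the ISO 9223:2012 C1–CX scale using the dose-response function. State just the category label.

C5

carbon steel: f(T) = -0.054·(T−10) [T>10 °C] = -0.3132
  Pd branch = 1.77·Pd^0.52·e^(0.02·RH+f) = 53.01 μm/a
  Sd branch = 0.102·Sd^0.62·e^(0.033·RH+0.04·T) = 39.36 μm/a
  sum: 53.01 + 39.36 → r_corr = 92.37 μm/a
ISO 9223 Table 2 (carbon steel): 80 < 92.4 ≤ 200 μm/a ⇒ C5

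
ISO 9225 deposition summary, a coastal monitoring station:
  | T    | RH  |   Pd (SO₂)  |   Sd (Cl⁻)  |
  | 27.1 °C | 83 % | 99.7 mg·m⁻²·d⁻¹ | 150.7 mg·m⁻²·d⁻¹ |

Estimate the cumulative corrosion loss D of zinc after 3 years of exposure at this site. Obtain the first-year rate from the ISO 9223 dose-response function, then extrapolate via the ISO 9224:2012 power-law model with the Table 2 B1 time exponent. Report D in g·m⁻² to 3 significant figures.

D(3) = 127 g·m⁻²

zinc: f(T) = -0.071·(T−10) [T>10 °C] = -1.2141
  SO₂ term: 0.0129·99.7^0.44·exp(0.046·83-1.2141) = 1.321
  Cl⁻ term: 0.0175·150.7^0.57·exp(0.008·83+0.085·27.1) = 5.934
  r_corr = 1.321 + 5.934 = 7.255 μm/a
Long-term exponent b (ISO 9224 Table 2, B1) = 0.813
  D(3) = 7.255 × 3^0.813 = 7.255 × 2.443 = 17.72 μm
  Mass loss = 17.72 μm × 7.14 g/cm³ = 126.5 g·m⁻²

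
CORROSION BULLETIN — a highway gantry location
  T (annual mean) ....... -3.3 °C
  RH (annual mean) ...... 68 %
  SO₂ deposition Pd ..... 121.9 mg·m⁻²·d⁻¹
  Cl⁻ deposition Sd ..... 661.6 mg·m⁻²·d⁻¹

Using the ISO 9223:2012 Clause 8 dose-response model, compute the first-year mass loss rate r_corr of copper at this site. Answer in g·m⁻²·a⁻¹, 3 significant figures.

r_corr = 6.93 g·m⁻²·a⁻¹

copper: T≤10 °C ⇒ hinge +0.126·(-3.3−10) = -1.6758
  SO₂ term: 0.0053·121.9^0.26·exp(0.059·68-1.6758) = 0.1911
  Sd branch = 0.01025·Sd^0.27·e^(0.036·RH+0.049·T) = 0.5824 μm/a
  r_corr = 0.1911 + 0.5824 = 0.7735 μm/a
Convert to mass loss: 0.7735 μm/a × 8.96 g/cm³ = 6.93 g·m⁻²·a⁻¹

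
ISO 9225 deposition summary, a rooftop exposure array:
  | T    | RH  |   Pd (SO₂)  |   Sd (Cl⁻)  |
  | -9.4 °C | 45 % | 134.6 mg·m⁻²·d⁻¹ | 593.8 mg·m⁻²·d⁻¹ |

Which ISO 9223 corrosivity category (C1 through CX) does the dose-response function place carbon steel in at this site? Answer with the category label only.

C2

carbon steel: f(T) = +0.150·(T−10) [T≤10 °C] = -2.9100
  Pd branch = 1.77·Pd^0.52·e^(0.02·RH+f) = 3.035 μm/a
  Cl⁻ term: 0.102·593.8^0.62·exp(0.033·45+0.04·-9.4) = 16.21
  sum: 3.035 + 16.21 → r_corr = 19.25 μm/a
ISO 9223 Table 2 (carbon steel): 1.3 < 19.2 ≤ 25 μm/a ⇒ C2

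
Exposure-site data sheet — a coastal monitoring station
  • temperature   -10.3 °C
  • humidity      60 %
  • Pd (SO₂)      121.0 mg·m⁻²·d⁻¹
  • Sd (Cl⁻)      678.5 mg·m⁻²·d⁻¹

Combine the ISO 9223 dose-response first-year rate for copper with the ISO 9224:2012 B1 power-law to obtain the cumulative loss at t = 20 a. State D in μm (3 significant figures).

copper: T≤10 °C ⇒ hinge +0.126·(-10.3−10) = -2.5578
  Pd branch = 0.0053·Pd^0.26·e^(0.059·RH+f) = 0.04925 μm/a
  Cl⁻ term: 0.01025·678.5^0.27·exp(0.036·60+0.049·-10.3) = 0.312
  sum: 0.04925 + 0.312 → r_corr = 0.3612 μm/a
Long-term exponent b (ISO 9224 Table 2, B1) = 0.667
  D(20) = 0.3612 × 20^0.667 = 0.3612 × 7.375 = 2.664 μm

D(20) = 2.66 μm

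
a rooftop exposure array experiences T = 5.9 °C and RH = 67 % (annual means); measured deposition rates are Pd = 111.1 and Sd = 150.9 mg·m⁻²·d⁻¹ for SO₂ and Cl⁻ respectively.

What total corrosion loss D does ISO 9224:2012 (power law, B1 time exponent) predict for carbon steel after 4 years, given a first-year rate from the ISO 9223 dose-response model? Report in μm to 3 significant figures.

carbon steel: temperature factor f = +0.150·(-4.1) = -0.6150
  SO₂ term: 1.77·111.1^0.52·exp(0.02·67-0.6150) = 42.33
  Sd branch = 0.102·Sd^0.62·e^(0.033·RH+0.04·T) = 26.43 μm/a
  r_corr = 42.33 + 26.43 = 68.76 μm/a
ISO 9224: D(t) = r_corr · t^b with b = 0.523 (carbon steel, B1)
  D(4) = 68.76 × 4^0.523 = 68.76 × 2.065 = 142 μm

D(4) = 142 μm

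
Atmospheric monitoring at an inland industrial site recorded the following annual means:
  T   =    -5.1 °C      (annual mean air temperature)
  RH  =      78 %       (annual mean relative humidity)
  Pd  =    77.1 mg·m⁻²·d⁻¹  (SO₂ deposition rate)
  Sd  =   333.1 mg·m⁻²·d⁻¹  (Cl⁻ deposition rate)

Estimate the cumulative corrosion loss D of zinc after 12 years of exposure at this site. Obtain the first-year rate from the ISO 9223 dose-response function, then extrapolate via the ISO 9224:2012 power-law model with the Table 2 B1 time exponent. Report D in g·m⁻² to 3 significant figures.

zinc: f(T) = +0.038·(T−10) [T≤10 °C] = -0.5738
  sulphur-dioxide contribution → 1.778 μm/a
  chloride contribution → 0.5803 μm/a
  ⇒ r_corr(zinc) = 2.358 μm/a
ISO 9224: D(t) = r_corr · t^b with b = 0.813 (zinc, B1)
  D(12) = 2.358 × 12^0.813 = 2.358 × 7.54 = 17.78 μm
  Mass loss = 17.78 μm × 7.14 g/cm³ = 127 g·m⁻²

D(12) = 127 g·m⁻²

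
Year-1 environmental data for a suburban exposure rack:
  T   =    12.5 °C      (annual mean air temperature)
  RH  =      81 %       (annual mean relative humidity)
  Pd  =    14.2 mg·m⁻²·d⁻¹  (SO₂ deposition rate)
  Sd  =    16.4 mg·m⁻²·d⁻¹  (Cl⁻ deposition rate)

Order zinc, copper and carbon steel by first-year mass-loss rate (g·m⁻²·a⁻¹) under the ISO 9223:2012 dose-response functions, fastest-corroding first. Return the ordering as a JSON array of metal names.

["carbon steel", "copper", "zinc"]

zinc: temperature factor f = -0.071·(2.5) = -0.1775
  sulphur-dioxide contribution → 1.441 μm/a
  chloride contribution → 0.4768 μm/a
  total first-year rate 1.918 μm/a
  mass loss = 1.918 μm/a × 7.14 g/cm³ = 13.69 g·m⁻²·a⁻¹
copper: f(T) = -0.080·(T−10) [T>10 °C] = -0.2000
  sulphur-dioxide contribution → 1.029 μm/a
  chloride contribution → 0.7433 μm/a
  ⇒ r_corr(copper) = 1.772 μm/a
  mass loss = 1.772 μm/a × 8.96 g/cm³ = 15.88 g·m⁻²·a⁻¹
carbon steel: f(T) = -0.054·(T−10) [T>10 °C] = -0.1350
  sulphur-dioxide contribution → 31.05 μm/a
  chloride contribution → 13.8 μm/a
  total first-year rate 44.85 μm/a
  mass loss = 44.85 μm/a × 7.85 g/cm³ = 352.1 g·m⁻²·a⁻¹
Ordering by g·m⁻²·a⁻¹: carbon steel (352) > copper (15.9) > zinc (13.7)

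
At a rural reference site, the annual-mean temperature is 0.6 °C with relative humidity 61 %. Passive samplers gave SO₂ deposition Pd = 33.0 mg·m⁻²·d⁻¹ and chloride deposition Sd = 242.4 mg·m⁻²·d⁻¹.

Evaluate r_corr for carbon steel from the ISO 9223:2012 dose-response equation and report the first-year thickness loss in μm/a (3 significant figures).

r_corr = 32.5 μm/a

carbon steel: T≤10 °C ⇒ hinge +0.150·(0.6−10) = -1.4100
  Pd branch = 1.77·Pd^0.52·e^(0.02·RH+f) = 9.017 μm/a
  Sd branch = 0.102·Sd^0.62·e^(0.033·RH+0.04·T) = 23.53 μm/a
  r_corr = 9.017 + 23.53 = 32.55 μm/a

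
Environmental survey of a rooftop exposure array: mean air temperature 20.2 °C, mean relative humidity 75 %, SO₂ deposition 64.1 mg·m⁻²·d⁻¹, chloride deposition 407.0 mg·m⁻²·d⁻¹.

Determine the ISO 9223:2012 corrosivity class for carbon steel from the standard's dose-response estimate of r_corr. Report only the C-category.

C5

carbon steel: temperature factor f = -0.054·(10.2) = -0.5508
  SO₂ term: 1.77·64.1^0.52·exp(0.02·75-0.5508) = 39.79
  Cl⁻ term: 0.102·407.0^0.62·exp(0.033·75+0.04·20.2) = 112.8
  sum: 39.79 + 112.8 → r_corr = 152.6 μm/a
ISO 9223 Table 2 (carbon steel): 80 < 153 ≤ 200 μm/a ⇒ C5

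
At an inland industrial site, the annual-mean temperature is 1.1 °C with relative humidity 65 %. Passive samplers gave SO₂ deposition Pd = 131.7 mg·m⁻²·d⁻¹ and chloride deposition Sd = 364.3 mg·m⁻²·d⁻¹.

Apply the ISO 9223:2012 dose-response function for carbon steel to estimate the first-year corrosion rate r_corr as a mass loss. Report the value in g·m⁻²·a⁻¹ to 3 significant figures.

r_corr = 447 g·m⁻²·a⁻¹

carbon steel: f(T) = +0.150·(T−10) [T≤10 °C] = -1.3350
  sulphur-dioxide contribution → 21.63 μm/a
  chloride contribution → 35.27 μm/a
  ⇒ r_corr(carbon steel) = 56.89 μm/a
Convert to mass loss: 56.89 μm/a × 7.85 g/cm³ = 446.6 g·m⁻²·a⁻¹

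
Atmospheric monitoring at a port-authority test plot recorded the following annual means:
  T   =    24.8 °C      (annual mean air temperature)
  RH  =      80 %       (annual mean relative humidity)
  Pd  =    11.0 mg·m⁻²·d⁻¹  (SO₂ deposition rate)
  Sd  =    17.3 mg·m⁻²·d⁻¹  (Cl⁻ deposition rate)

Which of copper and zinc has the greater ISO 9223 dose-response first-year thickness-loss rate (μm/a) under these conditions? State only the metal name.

copper: f(T) = -0.080·(T−10) [T>10 °C] = -1.1840
  sulphur-dioxide contribution → 0.3394 μm/a
  chloride contribution → 1.329 μm/a
  total first-year rate 1.668 μm/a
zinc: T>10 °C ⇒ hinge -0.071·(24.8−10) = -1.0508
  sulphur-dioxide contribution → 0.5136 μm/a
  chloride contribution → 1.387 μm/a
  total first-year rate 1.901 μm/a
Ordering by μm/a: zinc (1.9) > copper (1.67)

zinc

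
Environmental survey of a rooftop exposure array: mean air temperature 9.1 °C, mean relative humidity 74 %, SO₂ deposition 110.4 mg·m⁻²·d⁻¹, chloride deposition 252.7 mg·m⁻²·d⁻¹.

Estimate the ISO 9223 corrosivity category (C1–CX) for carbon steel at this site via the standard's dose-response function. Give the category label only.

C5

carbon steel: temperature factor f = +0.150·(-0.9) = -0.1350
  SO₂ term: 1.77·110.4^0.52·exp(0.02·74-0.1350) = 78.42
  Cl⁻ term: 0.102·252.7^0.62·exp(0.033·74+0.04·9.1) = 52.1
  sum: 78.42 + 52.1 → r_corr = 130.5 μm/a
131 μm/a falls in (80, 200] for carbon steel → category C5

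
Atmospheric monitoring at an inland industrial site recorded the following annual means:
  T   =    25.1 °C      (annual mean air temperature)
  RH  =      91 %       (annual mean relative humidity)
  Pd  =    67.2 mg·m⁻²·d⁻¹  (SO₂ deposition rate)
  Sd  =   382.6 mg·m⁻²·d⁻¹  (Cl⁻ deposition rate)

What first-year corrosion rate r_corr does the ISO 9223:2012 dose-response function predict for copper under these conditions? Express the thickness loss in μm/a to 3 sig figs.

copper: T>10 °C ⇒ hinge -0.080·(25.1−10) = -1.2080
  sulphur-dioxide contribution → 1.015 μm/a
  chloride contribution → 4.623 μm/a
  total first-year rate 5.638 μm/a

r_corr = 5.64 μm/a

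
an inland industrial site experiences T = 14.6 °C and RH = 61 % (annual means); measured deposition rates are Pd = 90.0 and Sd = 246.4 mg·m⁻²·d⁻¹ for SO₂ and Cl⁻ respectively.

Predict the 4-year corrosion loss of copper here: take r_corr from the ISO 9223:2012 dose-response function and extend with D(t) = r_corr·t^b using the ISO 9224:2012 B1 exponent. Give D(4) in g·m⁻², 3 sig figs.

D(4) = 28.6 g·m⁻²

copper: T>10 °C ⇒ hinge -0.080·(14.6−10) = -0.3680
  sulphur-dioxide contribution → 0.4321 μm/a
  chloride contribution → 0.8334 μm/a
  ⇒ r_corr(copper) = 1.266 μm/a
ISO 9224: D(t) = r_corr · t^b with b = 0.667 (copper, B1)
  D(4) = 1.266 × 4^0.667 = 1.266 × 2.521 = 3.19 μm
  Mass loss = 3.19 μm × 8.96 g/cm³ = 28.59 g·m⁻²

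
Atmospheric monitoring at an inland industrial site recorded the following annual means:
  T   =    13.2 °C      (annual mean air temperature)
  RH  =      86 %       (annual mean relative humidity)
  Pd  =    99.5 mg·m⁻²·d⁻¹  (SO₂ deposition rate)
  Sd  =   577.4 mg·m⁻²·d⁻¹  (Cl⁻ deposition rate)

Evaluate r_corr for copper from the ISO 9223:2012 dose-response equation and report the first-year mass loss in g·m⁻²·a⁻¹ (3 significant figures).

r_corr = 41.0 g·m⁻²·a⁻¹

copper: temperature factor f = -0.080·(3.2) = -0.2560
  SO₂ term: 0.0053·99.5^0.26·exp(0.059·86-0.2560) = 2.168
  Cl⁻ term: 0.01025·577.4^0.27·exp(0.036·86+0.049·13.2) = 2.409
  sum: 2.168 + 2.409 → r_corr = 4.577 μm/a
Convert to mass loss: 4.577 μm/a × 8.96 g/cm³ = 41.01 g·m⁻²·a⁻¹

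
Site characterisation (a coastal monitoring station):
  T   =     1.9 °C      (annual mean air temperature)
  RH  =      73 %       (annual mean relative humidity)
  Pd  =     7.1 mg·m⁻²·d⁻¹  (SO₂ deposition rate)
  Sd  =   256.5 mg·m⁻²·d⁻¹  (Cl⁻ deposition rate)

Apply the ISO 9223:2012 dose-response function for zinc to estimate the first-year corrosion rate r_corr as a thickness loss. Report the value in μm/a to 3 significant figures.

zinc: f(T) = +0.038·(T−10) [T≤10 °C] = -0.3078
  SO₂ term: 0.0129·7.1^0.44·exp(0.046·73-0.3078) = 0.6454
  Sd branch = 0.0175·Sd^0.57·e^(0.008·RH+0.085·T) = 0.8709 μm/a
  sum: 0.6454 + 0.8709 → r_corr = 1.516 μm/a

r_corr = 1.52 μm/a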